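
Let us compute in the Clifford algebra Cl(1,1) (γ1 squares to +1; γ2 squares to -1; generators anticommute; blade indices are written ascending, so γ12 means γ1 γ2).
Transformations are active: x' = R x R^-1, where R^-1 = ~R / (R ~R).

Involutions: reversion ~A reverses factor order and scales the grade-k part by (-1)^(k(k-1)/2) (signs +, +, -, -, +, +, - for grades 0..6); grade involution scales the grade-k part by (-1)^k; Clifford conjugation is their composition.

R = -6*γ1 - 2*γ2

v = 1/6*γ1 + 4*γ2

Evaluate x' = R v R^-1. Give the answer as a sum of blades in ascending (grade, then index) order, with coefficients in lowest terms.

~R = -6*γ1 - 2*γ2, and R ~R = 32, so R^-1 = ~R / (32).
R v = 7 - 71/3*γ12
Answer: -67/24*γ1 - 39/8*γ2


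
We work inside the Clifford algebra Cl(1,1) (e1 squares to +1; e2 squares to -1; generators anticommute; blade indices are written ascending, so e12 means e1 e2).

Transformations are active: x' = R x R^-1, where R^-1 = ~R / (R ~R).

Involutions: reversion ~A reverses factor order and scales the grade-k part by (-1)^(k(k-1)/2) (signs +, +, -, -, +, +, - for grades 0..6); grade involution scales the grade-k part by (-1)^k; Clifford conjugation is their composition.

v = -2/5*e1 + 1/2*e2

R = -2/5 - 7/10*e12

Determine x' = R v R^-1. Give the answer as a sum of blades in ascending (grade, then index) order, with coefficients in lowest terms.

~R = -2/5 + 7/10*e12, and R ~R = -33/100, so R^-1 = ~R / (-33/100).
R v = 51/100*e1 - 12/25*e2
Answer: 18/11*e1 - 183/110*e2


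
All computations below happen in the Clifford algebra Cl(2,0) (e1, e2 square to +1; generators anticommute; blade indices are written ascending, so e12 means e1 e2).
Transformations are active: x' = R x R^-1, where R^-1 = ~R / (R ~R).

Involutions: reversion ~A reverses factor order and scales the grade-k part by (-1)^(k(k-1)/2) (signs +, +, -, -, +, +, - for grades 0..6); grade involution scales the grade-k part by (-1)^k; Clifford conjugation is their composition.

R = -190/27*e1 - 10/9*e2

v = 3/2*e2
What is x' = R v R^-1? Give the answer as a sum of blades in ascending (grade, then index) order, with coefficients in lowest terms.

~R = -190/27*e1 - 10/9*e2, and R ~R = 37000/729, so R^-1 = ~R / (37000/729).
R v = -5/3 - 95/9*e12
Answer: 171/370*e1 - 264/185*e2


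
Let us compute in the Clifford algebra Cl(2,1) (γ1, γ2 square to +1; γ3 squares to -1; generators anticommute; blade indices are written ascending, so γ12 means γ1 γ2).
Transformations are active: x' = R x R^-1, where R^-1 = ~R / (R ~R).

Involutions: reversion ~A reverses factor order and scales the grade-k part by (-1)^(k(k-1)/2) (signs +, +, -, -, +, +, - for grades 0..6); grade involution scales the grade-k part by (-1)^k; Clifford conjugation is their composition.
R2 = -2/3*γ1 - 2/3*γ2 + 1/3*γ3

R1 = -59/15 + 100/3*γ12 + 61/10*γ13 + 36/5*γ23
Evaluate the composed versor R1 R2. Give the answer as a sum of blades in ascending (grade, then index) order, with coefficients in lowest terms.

Distribute over the terms of R2 (each basis-blade product reordered to ascending indices, repeated generators contracted through their squares):
R1 (-2/3*γ1) = 118/45*γ1 + 200/9*γ2 + 61/15*γ3 - 24/5*γ123
R1 (-2/3*γ2) = -200/9*γ1 + 118/45*γ2 + 24/5*γ3 + 61/15*γ123
R1 (1/3*γ3) = -61/30*γ1 - 12/5*γ2 - 59/45*γ3 + 100/9*γ123
Summing the partial products and collecting blades:
Answer: -649/30*γ1 + 202/9*γ2 + 68/9*γ3 + 467/45*γ123


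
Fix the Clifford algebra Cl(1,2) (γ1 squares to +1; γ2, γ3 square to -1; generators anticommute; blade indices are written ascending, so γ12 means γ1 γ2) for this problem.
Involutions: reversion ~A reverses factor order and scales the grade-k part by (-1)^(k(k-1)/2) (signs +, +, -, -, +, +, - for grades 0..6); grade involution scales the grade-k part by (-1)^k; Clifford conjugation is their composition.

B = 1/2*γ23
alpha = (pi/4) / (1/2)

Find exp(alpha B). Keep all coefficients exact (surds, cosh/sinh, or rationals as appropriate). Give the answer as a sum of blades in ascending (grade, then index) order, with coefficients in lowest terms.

B^2 = (1/2)^2*(γ23)^2 = 1/4*(-1) = -1/4 (a basis 2-blade squares to minus the product of its generators' squares).
B^2 = -1/4 — circular case — the even/odd split gives cos and sin: l = 1/2, alpha*l = pi/4, so exp(alpha B) = cos(pi/4) + (sin(pi/4)/(1/2))*B = sqrt(2)/2 + (sqrt(2))*B.
Answer: sqrt(2)/2 + sqrt(2)/2*γ23


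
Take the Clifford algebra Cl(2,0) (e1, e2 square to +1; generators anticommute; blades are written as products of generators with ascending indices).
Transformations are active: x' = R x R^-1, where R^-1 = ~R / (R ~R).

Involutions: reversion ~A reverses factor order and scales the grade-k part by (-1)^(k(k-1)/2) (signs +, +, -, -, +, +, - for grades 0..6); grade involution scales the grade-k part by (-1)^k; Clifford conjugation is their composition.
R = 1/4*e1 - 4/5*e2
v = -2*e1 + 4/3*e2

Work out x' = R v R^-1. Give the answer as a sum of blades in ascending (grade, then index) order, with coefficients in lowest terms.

~R = 1/4*e1 - 4/5*e2, and R ~R = 281/400, so R^-1 = ~R / (281/400).
R v = -47/30 - 19/15*e1 e2
Answer: 746/843*e1 + 628/281*e2


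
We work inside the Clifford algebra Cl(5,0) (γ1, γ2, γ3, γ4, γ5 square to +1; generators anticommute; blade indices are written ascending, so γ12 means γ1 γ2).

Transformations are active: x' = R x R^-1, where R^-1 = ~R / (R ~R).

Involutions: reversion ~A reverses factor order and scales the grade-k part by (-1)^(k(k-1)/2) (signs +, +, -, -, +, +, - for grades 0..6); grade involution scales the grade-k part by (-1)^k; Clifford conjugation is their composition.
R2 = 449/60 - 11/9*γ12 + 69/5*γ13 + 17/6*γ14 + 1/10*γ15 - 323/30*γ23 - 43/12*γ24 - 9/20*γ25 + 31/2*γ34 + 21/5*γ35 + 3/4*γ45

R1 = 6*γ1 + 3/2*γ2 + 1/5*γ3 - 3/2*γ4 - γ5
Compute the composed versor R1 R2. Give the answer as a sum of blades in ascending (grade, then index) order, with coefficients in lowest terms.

Distribute over the terms of R1 (each basis-blade product reordered to ascending indices, repeated generators contracted through their squares):
(6*γ1) R2 = 449/10*γ1 - 22/3*γ2 + 414/5*γ3 + 17*γ4 + 3/5*γ5 - 323/5*γ123 - 43/2*γ124 - 27/10*γ125 + 93*γ134 + 126/5*γ135 + 9/2*γ145
(3/2*γ2) R2 = 11/6*γ1 + 449/40*γ2 - 323/20*γ3 - 43/8*γ4 - 27/40*γ5 - 207/10*γ123 - 17/4*γ124 - 3/20*γ125 + 93/4*γ234 + 63/10*γ235 + 9/8*γ245
(1/5*γ3) R2 = -69/25*γ1 + 323/150*γ2 + 449/300*γ3 + 31/10*γ4 + 21/25*γ5 - 11/45*γ123 - 17/30*γ134 - 1/50*γ135 + 43/60*γ234 + 9/100*γ235 + 3/20*γ345
(-3/2*γ4) R2 = 17/4*γ1 - 43/8*γ2 + 93/4*γ3 - 449/40*γ4 - 9/8*γ5 + 11/6*γ124 - 207/10*γ134 + 3/20*γ145 + 323/20*γ234 - 27/40*γ245 + 63/10*γ345
(-γ5) R2 = 1/10*γ1 - 9/20*γ2 + 21/5*γ3 + 3/4*γ4 - 449/60*γ5 + 11/9*γ125 - 69/5*γ135 - 17/6*γ145 + 323/30*γ235 + 43/12*γ245 - 31/2*γ345
Summing the partial products and collecting blades:
Answer: 14497/300*γ1 + 11/50*γ2 + 28679/300*γ3 + 17/4*γ4 - 2353/300*γ5 - 7699/90*γ123 - 287/12*γ124 - 293/180*γ125 + 1076/15*γ134 + 569/50*γ135 + 109/60*γ145 + 2407/60*γ234 + 5147/300*γ235 + 121/30*γ245 - 181/20*γ345


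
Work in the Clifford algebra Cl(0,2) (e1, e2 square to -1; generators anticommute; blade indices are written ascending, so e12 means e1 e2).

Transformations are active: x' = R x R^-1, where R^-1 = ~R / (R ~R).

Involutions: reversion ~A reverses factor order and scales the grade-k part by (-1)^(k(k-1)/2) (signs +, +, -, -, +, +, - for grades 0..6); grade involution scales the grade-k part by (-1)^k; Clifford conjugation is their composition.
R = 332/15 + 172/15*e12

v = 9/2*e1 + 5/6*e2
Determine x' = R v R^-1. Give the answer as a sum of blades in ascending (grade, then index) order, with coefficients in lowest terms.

~R = 332/15 - 172/15*e12, and R ~R = 139808/225, so R^-1 = ~R / (139808/225).
R v = 4052/45*e1 + 3152/45*e2
Answer: 50195/26214*e1 + 36321/8738*e2


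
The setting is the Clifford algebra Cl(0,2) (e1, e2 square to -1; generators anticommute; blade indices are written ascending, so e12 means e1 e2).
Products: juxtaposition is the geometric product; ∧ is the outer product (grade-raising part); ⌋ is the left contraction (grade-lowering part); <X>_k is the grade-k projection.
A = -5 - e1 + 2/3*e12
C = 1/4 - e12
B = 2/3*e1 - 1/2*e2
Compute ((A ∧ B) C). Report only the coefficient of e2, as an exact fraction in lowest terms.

step 1: -10/3*e1 + 5/2*e2 + 1/2*e12
step 2: 1/2 - 10/3*e1 - 65/24*e2 + 1/8*e12
Answer: -65/24


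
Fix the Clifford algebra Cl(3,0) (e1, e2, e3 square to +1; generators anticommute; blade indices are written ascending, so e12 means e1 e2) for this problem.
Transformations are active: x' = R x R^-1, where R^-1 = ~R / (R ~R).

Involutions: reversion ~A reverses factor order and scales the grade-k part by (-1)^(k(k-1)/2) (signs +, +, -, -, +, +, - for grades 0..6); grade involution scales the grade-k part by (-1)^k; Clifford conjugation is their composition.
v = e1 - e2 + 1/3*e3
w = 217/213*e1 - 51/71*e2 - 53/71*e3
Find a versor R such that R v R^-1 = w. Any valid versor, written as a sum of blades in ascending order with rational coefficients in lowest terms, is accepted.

Construction: equal norms (both 19/9) license R = v + w = 430/213*e1 - 122/71*e2 - 88/213*e3 — nothing changes along that direction, while (v - w)/2 changes sign, so v maps onto w.
Answer: 430/213*e1 - 122/71*e2 - 88/213*e3


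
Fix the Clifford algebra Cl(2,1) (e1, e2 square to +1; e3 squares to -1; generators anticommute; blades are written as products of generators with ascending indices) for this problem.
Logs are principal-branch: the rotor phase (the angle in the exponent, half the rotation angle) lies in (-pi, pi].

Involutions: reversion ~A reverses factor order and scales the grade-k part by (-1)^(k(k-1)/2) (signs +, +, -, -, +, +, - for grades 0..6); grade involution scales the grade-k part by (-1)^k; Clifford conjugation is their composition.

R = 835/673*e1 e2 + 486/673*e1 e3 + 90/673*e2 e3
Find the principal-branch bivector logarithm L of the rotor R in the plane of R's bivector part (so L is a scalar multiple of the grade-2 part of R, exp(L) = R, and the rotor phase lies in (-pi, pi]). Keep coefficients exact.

The scalar part of R is 0, which pins the rotor phase on the principal branch; dividing the bivector part by the sine of that phase recovers the unit plane, and L is the phase times that plane.
Concretely: cos(phase) = 0 gives phase = ±pi/2, and since phase/sin(phase) is even the sign is immaterial: L = (phase/sin(phase)) * <R>_2 = (pi/2) * <R>_2.
Answer: 835*pi/1346*e1 e2 + 243*pi/673*e1 e3 + 45*pi/673*e2 e3


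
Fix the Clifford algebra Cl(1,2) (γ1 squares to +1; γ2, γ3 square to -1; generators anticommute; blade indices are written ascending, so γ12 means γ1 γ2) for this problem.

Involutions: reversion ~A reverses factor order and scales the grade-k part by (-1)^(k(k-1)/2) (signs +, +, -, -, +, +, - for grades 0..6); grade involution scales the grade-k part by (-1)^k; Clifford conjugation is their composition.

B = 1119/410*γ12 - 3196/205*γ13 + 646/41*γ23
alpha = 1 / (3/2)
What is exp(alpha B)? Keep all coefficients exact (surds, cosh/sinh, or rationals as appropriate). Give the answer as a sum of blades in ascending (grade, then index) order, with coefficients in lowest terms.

B^2 term by term: the squares give (1119/410)^2*(γ12)^2 + (-3196/205)^2*(γ13)^2 + (646/41)^2*(γ23)^2 = 1252161/168100*(+1) + 10214416/42025*(+1) + 417316/1681*(-1) = 9/4 (each basis 2-blade squares to minus the product of its generators' squares); cross terms between blades sharing an index anticommute and cancel. So B^2 = 9/4.
B^2 = 9/4 — B^2 > 0, so the exponential closes hyperbolically: l = 3/2, alpha*l = 1, so exp(alpha B) = cosh(1) + (sinh(1)/(3/2))*B = cosh(1) + (2*sinh(1)/3)*B.
Answer: cosh(1) + 373*sinh(1)/205*γ12 - 6392*sinh(1)/615*γ13 + 1292*sinh(1)/123*γ23


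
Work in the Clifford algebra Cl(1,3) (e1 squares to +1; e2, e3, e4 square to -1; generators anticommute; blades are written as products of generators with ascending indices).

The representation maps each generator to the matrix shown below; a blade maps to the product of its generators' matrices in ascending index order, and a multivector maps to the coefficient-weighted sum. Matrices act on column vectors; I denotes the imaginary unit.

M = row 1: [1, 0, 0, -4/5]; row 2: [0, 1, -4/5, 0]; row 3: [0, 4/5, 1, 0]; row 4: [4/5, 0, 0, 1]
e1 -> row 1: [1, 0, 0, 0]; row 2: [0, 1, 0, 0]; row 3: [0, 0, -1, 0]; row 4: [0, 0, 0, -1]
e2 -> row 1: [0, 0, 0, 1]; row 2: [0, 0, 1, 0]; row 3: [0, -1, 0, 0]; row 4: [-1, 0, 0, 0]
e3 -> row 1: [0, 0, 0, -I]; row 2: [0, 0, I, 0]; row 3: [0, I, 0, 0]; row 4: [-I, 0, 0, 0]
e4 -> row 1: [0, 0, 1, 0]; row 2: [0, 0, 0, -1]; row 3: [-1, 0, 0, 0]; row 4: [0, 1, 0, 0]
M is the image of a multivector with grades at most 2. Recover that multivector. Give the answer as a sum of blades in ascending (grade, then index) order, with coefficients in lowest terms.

Method: the blade images are trace-orthogonal — tr(rho(e_A) rho(e_B)^-1) = 4 if A = B and 0 otherwise — and rho(e_A)^-1 = (e_A)^2 * rho(e_A) with (e_A)^2 = +1 or -1, so the coefficient of e_A in the preimage is (e_A)^2 * tr(M rho(e_A))/4.
Nonzero projections over blades of grade <= 2: 1: (1)^2 = +1, tr(M 1) = 4, coefficient 1; e2: (e2)^2 = -1, tr(M rho(e2)) = 16/5, coefficient -4/5. Every other blade of grade <= 2 projects to 0.
Answer: 1 - 4/5*e2


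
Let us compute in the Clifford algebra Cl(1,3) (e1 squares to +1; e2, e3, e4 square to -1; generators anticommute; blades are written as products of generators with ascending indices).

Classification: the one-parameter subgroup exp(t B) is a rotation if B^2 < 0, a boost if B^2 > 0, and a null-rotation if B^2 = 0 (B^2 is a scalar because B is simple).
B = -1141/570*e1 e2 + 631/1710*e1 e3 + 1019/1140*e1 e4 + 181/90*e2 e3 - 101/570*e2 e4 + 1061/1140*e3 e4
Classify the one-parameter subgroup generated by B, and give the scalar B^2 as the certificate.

B^2 term by term: the squares give (-1141/570)^2*(e1 e2)^2 + (631/1710)^2*(e1 e3)^2 + (1019/1140)^2*(e1 e4)^2 + (181/90)^2*(e2 e3)^2 + (-101/570)^2*(e2 e4)^2 + (1061/1140)^2*(e3 e4)^2 = 1301881/324900*(+1) + 398161/2924100*(+1) + 1038361/1299600*(+1) + 32761/8100*(-1) + 10201/324900*(-1) + 1125721/1299600*(-1) = 0 (each basis 2-blade squares to minus the product of its generators' squares); cross terms between blades sharing an index anticommute and cancel; the commuting (index-disjoint) pairs give grade-4 terms 2*c*c'*(blade product), which cancel blade by blade — e1 e2 e3 e4: -1210601/324900 + 63731/487350 + 184439/51300 = 0 — confirming B is simple. So B^2 = 0.
Answer: null-rotation, certificate B^2 = 0. B^2 = 0 is basis-independent, so its sign is the whole story.


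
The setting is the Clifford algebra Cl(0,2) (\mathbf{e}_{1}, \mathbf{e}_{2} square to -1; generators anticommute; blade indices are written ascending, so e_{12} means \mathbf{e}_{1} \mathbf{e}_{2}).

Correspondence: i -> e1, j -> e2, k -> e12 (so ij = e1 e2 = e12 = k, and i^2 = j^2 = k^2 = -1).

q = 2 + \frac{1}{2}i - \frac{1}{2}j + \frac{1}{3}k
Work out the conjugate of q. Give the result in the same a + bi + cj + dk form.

In blades: q = 2 + \frac{1}{2} e_{1} - \frac{1}{2} e_{2} + \frac{1}{3} e_{12}.
Conjugation here is Clifford conjugation: the scalar is fixed and the grade-1 and grade-2 blades all flip sign, giving 2 - \frac{1}{2} e_{1} + \frac{1}{2} e_{2} - \frac{1}{3} e_{12}; translating back:
Answer: 2 - \frac{1}{2}i + \frac{1}{2}j - \frac{1}{3}k


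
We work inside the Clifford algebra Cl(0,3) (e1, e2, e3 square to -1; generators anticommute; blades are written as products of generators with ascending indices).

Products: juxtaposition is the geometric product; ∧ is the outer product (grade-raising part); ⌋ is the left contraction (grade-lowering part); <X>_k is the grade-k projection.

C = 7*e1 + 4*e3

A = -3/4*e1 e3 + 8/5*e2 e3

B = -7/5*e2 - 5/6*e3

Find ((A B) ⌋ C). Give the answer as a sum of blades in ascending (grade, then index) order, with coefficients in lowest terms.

step 1: -5/8*e1 + 4/3*e2 - 56/25*e3 - 21/20*e1 e2 e3
step 2: 2667/200
Answer: 2667/200


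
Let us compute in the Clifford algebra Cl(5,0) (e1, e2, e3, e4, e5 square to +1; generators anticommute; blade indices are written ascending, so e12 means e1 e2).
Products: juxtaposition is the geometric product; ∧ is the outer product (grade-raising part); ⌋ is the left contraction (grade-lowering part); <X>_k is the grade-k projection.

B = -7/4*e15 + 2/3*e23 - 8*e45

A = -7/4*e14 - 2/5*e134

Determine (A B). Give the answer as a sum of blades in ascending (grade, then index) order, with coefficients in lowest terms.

step 1: 14*e15 - 49/16*e45 + 4/15*e124 + 16/5*e135 + 7/10*e345 - 7/6*e1234
Answer: 14*e15 - 49/16*e45 + 4/15*e124 + 16/5*e135 + 7/10*e345 - 7/6*e1234


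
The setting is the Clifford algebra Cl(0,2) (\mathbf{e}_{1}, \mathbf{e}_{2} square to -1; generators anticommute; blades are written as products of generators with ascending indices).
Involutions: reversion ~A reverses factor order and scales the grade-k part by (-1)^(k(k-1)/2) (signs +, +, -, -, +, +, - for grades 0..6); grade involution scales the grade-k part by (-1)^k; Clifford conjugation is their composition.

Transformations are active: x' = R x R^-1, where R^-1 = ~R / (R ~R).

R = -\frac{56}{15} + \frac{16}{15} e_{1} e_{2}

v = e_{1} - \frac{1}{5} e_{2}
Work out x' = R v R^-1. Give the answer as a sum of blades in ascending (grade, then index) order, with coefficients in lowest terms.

~R = -\frac{56}{15} - \frac{16}{15} e_{1} e_{2}, and R ~R = \frac{3392}{225}, so R^-1 = ~R / (\frac{3392}{225}).
R v = -\frac{88}{25} e_{1} + \frac{136}{75} e_{2}
Answer: \frac{197}{265} e_{1} - \frac{37}{53} e_{2}


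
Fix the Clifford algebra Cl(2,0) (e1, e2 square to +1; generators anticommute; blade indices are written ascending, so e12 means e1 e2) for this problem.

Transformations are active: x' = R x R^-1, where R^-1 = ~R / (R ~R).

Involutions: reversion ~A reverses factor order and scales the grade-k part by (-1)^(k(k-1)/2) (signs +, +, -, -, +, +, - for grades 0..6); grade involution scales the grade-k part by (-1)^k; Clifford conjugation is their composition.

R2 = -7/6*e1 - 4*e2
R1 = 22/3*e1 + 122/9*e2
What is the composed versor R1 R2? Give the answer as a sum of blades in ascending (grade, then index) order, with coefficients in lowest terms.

Distribute over the terms of R1 (each basis-blade product reordered to ascending indices, repeated generators contracted through their squares):
(22/3*e1) R2 = -77/9 - 88/3*e12
(122/9*e2) R2 = -488/9 + 427/27*e12
Summing the partial products and collecting blades:
Answer: -565/9 - 365/27*e12


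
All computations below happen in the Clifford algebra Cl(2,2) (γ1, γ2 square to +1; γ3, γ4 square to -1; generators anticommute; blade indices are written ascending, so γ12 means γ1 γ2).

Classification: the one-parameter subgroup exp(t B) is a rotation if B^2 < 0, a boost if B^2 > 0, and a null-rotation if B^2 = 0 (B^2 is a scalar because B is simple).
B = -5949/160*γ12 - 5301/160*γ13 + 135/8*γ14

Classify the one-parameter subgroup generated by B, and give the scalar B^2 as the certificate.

B^2 term by term: the squares give (-5949/160)^2*(γ12)^2 + (-5301/160)^2*(γ13)^2 + (135/8)^2*(γ14)^2 = 35390601/25600*(-1) + 28100601/25600*(+1) + 18225/64*(+1) = 0 (each basis 2-blade squares to minus the product of its generators' squares); cross terms between blades sharing an index anticommute and cancel. So B^2 = 0.
Answer: null-rotation, certificate B^2 = 0. Because 0 is invariant under every versor sandwich, the classification follows from its sign alone.


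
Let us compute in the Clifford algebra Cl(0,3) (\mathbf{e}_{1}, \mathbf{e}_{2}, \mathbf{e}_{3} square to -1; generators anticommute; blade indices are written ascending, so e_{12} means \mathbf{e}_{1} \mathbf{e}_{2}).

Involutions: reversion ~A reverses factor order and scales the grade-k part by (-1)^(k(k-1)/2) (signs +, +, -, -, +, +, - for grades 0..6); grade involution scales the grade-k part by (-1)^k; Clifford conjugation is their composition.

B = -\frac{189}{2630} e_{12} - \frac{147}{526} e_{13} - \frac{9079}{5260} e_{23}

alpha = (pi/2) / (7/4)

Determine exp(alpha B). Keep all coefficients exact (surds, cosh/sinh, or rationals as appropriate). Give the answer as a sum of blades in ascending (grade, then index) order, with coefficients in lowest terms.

B^2 term by term: the squares give (-\frac{189}{2630})^2*(e_{12})^2 + (-\frac{147}{526})^2*(e_{13})^2 + (-\frac{9079}{5260})^2*(e_{23})^2 = \frac{35721}{6916900}*(-1) + \frac{21609}{276676}*(-1) + \frac{82428241}{27667600}*(-1) = -\frac{49}{16} (each basis 2-blade squares to minus the product of its generators' squares); cross terms between blades sharing an index anticommute and cancel. So B^2 = -\frac{49}{16}.
B^2 = -\frac{49}{16} — since the square is negative, the closed form is circular: l = \frac{7}{4}, alpha*l = \frac{\pi}{2}, so exp(alpha B) = cos(\frac{\pi}{2}) + (sin(\frac{\pi}{2})/(\frac{7}{4}))*B = 0 + (\frac{4}{7})*B.
Answer: - \frac{54}{1315} e_{12} - \frac{42}{263} e_{13} - \frac{1297}{1315} e_{23}


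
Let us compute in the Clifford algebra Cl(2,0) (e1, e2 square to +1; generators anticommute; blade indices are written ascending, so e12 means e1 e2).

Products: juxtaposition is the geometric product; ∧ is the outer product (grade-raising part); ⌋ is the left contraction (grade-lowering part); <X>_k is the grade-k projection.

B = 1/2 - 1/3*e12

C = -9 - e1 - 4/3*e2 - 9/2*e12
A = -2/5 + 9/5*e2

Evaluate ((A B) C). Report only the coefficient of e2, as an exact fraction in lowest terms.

step 1: -1/5 + 3/5*e1 + 9/10*e2 + 2/15*e12
step 2: 3/5 - 239/180*e1 - 52/5*e2 - 1/5*e12
Answer: -52/5


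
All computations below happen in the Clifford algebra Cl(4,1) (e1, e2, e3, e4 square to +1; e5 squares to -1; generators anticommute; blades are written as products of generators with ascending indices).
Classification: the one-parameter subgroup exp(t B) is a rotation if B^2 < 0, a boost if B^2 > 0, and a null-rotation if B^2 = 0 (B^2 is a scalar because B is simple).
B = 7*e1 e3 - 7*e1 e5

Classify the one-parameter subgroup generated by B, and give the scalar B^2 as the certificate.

B^2 term by term: the squares give (7)^2*(e1 e3)^2 + (-7)^2*(e1 e5)^2 = 49*(-1) + 49*(+1) = 0 (each basis 2-blade squares to minus the product of its generators' squares); cross terms between blades sharing an index anticommute and cancel. So B^2 = 0.
Answer: null-rotation, certificate B^2 = 0. Certificate logic: 0 is a conjugation-invariant scalar, so its sign fixes rotation versus boost versus null-rotation outright.


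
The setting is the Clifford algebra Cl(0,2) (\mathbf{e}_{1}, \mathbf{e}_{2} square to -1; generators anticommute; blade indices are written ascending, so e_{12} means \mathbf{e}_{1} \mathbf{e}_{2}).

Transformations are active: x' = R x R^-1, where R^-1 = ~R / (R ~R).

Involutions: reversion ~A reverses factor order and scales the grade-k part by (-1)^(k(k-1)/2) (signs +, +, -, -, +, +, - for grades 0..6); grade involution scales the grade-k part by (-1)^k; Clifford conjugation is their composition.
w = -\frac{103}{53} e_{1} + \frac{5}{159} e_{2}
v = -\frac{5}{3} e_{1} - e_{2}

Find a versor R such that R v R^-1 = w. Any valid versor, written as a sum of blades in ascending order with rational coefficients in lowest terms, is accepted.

A norm check does it: q(v) = q(w) = -\frac{34}{9}, hence R = v + w = -\frac{574}{159} e_{1} - \frac{154}{159} e_{2} realises the map — parallel part kept, (v - w)/2 negated, v carried to w.
Answer: -\frac{574}{159} e_{1} - \frac{154}{159} e_{2}


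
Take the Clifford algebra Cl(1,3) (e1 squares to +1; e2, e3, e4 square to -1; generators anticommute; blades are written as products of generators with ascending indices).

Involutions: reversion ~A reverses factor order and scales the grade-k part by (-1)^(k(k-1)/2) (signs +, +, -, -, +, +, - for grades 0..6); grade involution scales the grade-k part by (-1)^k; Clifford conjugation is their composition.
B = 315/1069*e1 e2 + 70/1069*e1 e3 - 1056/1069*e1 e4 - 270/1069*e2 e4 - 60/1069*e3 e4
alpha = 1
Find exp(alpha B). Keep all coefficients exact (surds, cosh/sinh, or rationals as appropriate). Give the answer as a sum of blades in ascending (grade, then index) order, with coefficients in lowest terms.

B^2 term by term: the squares give (315/1069)^2*(e1 e2)^2 + (70/1069)^2*(e1 e3)^2 + (-1056/1069)^2*(e1 e4)^2 + (-270/1069)^2*(e2 e4)^2 + (-60/1069)^2*(e3 e4)^2 = 99225/1142761*(+1) + 4900/1142761*(+1) + 1115136/1142761*(+1) + 72900/1142761*(-1) + 3600/1142761*(-1) = 1 (each basis 2-blade squares to minus the product of its generators' squares); cross terms between blades sharing an index anticommute and cancel; the commuting (index-disjoint) pairs give grade-4 terms 2*c*c'*(blade product), which cancel blade by blade — e1 e2 e3 e4: -37800/1142761 + 37800/1142761 = 0 — confirming B is simple. So B^2 = 1.
B^2 = 1 — hyperbolic case — the even/odd split gives cosh and sinh: l = 1, alpha*l = 1, so exp(alpha B) = cosh(1) + (sinh(1)/1)*B = cosh(1) + (sinh(1))*B.
Answer: cosh(1) + 315*sinh(1)/1069*e1 e2 + 70*sinh(1)/1069*e1 e3 - 1056*sinh(1)/1069*e1 e4 - 270*sinh(1)/1069*e2 e4 - 60*sinh(1)/1069*e3 e4


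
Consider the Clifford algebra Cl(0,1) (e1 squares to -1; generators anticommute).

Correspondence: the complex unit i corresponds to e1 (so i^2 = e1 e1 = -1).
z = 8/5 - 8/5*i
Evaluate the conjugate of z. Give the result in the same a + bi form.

In blades: z = 8/5 - 8/5*e1.
Conjugation here is Clifford conjugation: the scalar is fixed and the grade-1 and grade-2 blades all flip sign, giving 8/5 + 8/5*e1; translating back:
Answer: 8/5 + 8/5*i


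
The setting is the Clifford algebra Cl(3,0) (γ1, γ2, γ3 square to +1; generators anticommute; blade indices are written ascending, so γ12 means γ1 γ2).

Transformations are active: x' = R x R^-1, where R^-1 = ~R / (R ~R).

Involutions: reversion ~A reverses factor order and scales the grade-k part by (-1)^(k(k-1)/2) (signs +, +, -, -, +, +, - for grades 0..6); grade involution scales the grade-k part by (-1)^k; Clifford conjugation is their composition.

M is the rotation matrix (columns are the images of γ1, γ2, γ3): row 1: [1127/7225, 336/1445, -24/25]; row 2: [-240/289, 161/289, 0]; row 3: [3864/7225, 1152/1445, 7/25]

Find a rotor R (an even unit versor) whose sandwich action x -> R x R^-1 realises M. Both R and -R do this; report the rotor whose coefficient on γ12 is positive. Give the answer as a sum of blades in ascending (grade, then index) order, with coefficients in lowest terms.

Method: write R = a + b12*γ12 + b13*γ13 + b23*γ23 with a^2 + b12^2 + b13^2 + b23^2 = 1 (so R^-1 = ~R). Expanding the columns R e_j ~R gives tr M = 4a^2 - 1 and, from the antisymmetric part, M21 - M12 = -4a*b12, M13 - M31 = 4a*b13, M32 - M23 = -4a*b23.
Here tr M = 287/289, so a^2 = (1 + tr M)/4 = 144/289 and a = ±12/17. Taking a = 12/17: M21 - M12 = -1536/1445, M13 - M31 = -432/289, M32 - M23 = 1152/1445, giving b12 = 32/85, b13 = -9/17, b23 = -24/85, i.e. R = 12/17 + 32/85*γ12 - 9/17*γ13 - 24/85*γ23.
Its γ12 coefficient is already positive.
Answer: 12/17 + 32/85*γ12 - 9/17*γ13 - 24/85*γ23. Key observation: the double cover Spin(3) -> SO(3) sends R and -R to the same matrix (trace 287/289 here), so the stated sign of the γ12 coefficient is what selects one sheet.


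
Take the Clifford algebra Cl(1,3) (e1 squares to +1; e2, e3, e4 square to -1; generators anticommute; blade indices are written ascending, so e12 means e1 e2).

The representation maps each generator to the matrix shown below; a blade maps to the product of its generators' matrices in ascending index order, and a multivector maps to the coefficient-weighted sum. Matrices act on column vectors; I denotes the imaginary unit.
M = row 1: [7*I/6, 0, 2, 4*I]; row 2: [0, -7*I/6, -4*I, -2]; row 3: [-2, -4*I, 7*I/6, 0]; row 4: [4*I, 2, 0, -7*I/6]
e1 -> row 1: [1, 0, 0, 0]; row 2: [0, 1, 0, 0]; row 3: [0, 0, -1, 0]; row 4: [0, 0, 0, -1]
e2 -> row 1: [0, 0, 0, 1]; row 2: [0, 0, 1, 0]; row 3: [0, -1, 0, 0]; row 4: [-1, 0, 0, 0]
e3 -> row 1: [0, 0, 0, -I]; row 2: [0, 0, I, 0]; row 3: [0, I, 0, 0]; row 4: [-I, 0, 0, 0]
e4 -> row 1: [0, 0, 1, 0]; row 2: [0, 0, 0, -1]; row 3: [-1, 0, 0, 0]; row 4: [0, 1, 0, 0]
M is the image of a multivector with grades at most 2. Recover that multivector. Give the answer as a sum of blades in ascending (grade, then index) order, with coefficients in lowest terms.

Method: the blade images are trace-orthogonal — tr(rho(e_A) rho(e_B)^-1) = 4 if A = B and 0 otherwise — and rho(e_A)^-1 = (e_A)^2 * rho(e_A) with (e_A)^2 = +1 or -1, so the coefficient of e_A in the preimage is (e_A)^2 * tr(M rho(e_A))/4.
Nonzero projections over blades of grade <= 2: e3: (e3)^2 = -1, tr(M rho(e3)) = 16, coefficient -4; e4: (e4)^2 = -1, tr(M rho(e4)) = -8, coefficient 2; e23: (e23)^2 = -1, tr(M rho(e23)) = 14/3, coefficient -7/6. Every other blade of grade <= 2 projects to 0.
Answer: -4*e3 + 2*e4 - 7/6*e23


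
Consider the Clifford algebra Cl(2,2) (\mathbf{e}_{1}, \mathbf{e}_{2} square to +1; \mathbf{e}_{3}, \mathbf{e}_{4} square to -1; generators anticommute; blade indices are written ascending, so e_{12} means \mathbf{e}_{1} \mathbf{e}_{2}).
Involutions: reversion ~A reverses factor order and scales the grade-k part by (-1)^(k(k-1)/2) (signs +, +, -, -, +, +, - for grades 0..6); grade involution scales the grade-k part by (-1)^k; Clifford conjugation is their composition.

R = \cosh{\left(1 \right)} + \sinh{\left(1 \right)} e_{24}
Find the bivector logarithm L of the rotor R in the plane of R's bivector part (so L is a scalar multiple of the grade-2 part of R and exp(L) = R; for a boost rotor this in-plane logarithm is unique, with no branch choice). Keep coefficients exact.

The scalar part of R is \cosh{\left(1 \right)}, so cosh pins the rapidity up to sign — the sign comes from the bivector part; dividing that part by sinh of the rapidity yields the plane, and the in-plane L = rapidity * plane is unique because the two sign choices cancel.
Concretely: cosh(rapidity) = \cosh{\left(1 \right)} gives rapidity = ±1, and since rapidity/sinh(rapidity) is even the sign is immaterial: L = (rapidity/sinh(rapidity)) * <R>_2 = (\frac{1}{\sinh{\left(1 \right)}}) * <R>_2.
Answer: e_{24}


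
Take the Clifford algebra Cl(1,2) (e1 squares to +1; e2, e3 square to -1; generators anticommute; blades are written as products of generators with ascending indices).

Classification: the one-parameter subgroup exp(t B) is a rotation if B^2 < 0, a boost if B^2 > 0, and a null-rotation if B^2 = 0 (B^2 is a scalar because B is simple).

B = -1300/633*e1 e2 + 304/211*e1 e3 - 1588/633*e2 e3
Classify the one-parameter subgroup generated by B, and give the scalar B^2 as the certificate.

B^2 term by term: the squares give (-1300/633)^2*(e1 e2)^2 + (304/211)^2*(e1 e3)^2 + (-1588/633)^2*(e2 e3)^2 = 1690000/400689*(+1) + 92416/44521*(+1) + 2521744/400689*(-1) = 0 (each basis 2-blade squares to minus the product of its generators' squares); cross terms between blades sharing an index anticommute and cancel. So B^2 = 0.
Answer: null-rotation, certificate B^2 = 0. The invariant at work: B^2 = 0 is unchanged by conjugation, hence its sign classifies the subgroup whatever basis B is written in.


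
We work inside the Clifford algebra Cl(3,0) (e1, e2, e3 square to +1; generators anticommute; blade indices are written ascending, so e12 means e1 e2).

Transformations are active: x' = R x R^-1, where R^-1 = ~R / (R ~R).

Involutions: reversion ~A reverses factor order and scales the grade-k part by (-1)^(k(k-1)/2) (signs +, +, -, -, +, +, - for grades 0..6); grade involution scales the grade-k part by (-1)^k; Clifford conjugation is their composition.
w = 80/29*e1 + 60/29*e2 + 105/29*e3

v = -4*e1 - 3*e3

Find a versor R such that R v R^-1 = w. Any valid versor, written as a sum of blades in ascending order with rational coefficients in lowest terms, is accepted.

Take R = v + w = -36/29*e1 + 60/29*e2 + 18/29*e3. Because q(v) = q(w) = 25, conjugation by R sends v exactly to w.
Answer: -36/29*e1 + 60/29*e2 + 18/29*e3


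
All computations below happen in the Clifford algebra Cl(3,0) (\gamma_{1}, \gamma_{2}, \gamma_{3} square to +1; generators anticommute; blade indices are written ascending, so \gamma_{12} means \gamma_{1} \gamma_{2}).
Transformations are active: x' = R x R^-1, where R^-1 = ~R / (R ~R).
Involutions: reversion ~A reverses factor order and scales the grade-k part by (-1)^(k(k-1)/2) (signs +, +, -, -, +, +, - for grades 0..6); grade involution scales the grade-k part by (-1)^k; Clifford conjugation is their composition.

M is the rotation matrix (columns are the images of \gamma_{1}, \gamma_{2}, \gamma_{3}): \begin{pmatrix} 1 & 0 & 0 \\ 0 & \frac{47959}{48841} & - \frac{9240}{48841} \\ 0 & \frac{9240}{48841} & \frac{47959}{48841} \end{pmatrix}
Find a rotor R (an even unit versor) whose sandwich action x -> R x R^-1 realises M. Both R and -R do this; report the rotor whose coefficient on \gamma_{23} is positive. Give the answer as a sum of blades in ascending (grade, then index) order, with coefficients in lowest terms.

Method: write R = a + b12*\gamma_{12} + b13*\gamma_{13} + b23*\gamma_{23} with a^2 + b12^2 + b13^2 + b23^2 = 1 (so R^-1 = ~R). Expanding the columns R e_j ~R gives tr M = 4a^2 - 1 and, from the antisymmetric part, M21 - M12 = -4a*b12, M13 - M31 = 4a*b13, M32 - M23 = -4a*b23.
Here tr M = \frac{144759}{48841}, so a^2 = (1 + tr M)/4 = \frac{48400}{48841} and a = ±\frac{220}{221}. Taking a = \frac{220}{221}: M21 - M12 = 0, M13 - M31 = 0, M32 - M23 = \frac{18480}{48841}, giving b12 = 0, b13 = 0, b23 = -\frac{21}{221}, i.e. R = \frac{220}{221} - \frac{21}{221} \gamma_{23}.
Its \gamma_{23} coefficient is negative, so report the other preimage -R.
Answer: -\frac{220}{221} + \frac{21}{221} \gamma_{23}. Key observation: the double cover Spin(3) -> SO(3) sends R and -R to the same matrix (trace \frac{144759}{48841} here), so the stated sign of the \gamma_{23} coefficient is what selects one sheet.


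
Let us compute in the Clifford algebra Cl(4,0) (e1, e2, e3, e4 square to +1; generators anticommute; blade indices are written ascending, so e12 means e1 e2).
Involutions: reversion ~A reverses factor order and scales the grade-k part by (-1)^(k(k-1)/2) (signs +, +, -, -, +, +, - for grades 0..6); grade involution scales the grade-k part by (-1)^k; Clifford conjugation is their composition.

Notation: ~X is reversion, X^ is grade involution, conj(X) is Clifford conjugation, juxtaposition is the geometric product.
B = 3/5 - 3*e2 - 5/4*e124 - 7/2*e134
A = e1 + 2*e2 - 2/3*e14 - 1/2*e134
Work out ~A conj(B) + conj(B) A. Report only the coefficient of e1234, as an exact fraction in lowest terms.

first term: 31/4 + 3/5*e1 + 11/30*e2 - 7/3*e3 + 3*e12 + 29/10*e14 - 5/8*e23 - 5/4*e24 - 7/2*e34 - 2*e124 + 3/10*e134 + 17/2*e1234
second term: 17/4 + 3/5*e1 + 61/30*e2 + 7/3*e3 - 3*e12 + 21/10*e14 - 5/8*e23 - 5/4*e24 - 7/2*e34 + 2*e124 - 3/10*e134 - 11/2*e1234
Answer: 3


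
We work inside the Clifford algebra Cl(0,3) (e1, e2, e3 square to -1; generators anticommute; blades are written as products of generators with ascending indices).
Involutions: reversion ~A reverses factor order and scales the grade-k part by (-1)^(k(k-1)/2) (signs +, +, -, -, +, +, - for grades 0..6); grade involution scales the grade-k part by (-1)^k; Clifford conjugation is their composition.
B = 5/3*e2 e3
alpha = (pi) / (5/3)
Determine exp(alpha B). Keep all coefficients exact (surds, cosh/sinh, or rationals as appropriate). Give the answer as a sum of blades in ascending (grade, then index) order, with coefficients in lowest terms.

B^2 = (5/3)^2*(e2 e3)^2 = 25/9*(-1) = -25/9 (a basis 2-blade squares to minus the product of its generators' squares).
B^2 = -25/9 — since the square is negative, the closed form is circular: l = 5/3, alpha*l = pi, so exp(alpha B) = cos(pi) + (sin(pi)/(5/3))*B = -1 + (0)*B.
Answer: -1


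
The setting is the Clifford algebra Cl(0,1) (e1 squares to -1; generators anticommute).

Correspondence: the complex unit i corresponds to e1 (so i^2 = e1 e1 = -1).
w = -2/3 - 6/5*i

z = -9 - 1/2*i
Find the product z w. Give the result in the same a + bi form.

In blades: z = -9 - 1/2*e1, w = -2/3 - 6/5*e1.
Distribute z over w term by term (generator squares from the signature, products reordered to ascending indices): (-9)*w = 6 + 54/5*e1; (-1/2*e1)*w = -3/5 + 1/3*e1.
Sum: 27/5 + 167/15*e1; translating back through the correspondence:
Answer: 27/5 + 167/15*i


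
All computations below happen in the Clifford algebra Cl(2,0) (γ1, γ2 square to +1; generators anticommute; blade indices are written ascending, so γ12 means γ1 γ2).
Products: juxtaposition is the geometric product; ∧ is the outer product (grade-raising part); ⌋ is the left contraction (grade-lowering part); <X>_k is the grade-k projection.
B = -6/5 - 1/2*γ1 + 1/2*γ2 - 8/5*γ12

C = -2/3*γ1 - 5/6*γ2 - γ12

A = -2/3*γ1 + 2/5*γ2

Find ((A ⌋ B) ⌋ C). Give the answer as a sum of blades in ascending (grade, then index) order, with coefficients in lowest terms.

step 1: 8/15 + 16/25*γ1 + 16/15*γ2
step 2: -296/225 + 32/45*γ1 - 244/225*γ2 - 8/15*γ12
Answer: -296/225 + 32/45*γ1 - 244/225*γ2 - 8/15*γ12


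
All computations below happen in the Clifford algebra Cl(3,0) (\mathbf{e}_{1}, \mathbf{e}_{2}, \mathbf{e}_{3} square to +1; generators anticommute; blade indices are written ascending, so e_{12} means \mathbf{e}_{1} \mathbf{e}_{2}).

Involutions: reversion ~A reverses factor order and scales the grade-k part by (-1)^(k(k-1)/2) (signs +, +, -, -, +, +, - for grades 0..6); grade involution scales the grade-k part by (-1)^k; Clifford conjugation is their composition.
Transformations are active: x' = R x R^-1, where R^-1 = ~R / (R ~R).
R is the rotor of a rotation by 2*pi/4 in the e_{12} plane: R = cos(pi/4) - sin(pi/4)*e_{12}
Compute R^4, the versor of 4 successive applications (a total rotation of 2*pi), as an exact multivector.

Because a rotor carries half the rotation angle, composing 4 copies of this e_{12}-plane rotor multiplies the phase: 4*(pi/4) = \pi, hence R^4 = cos(\pi) - sin(\pi)*e_{12}.
cos(\pi) = -1 and sin(\pi) = 0, so R^4 = -1. The total rotation 2*pi is 1 full turn, so every vector returns to itself, yet the rotor is -1, on the OTHER sheet of the double cover (an odd number of 2*pi turns).
Answer: -1


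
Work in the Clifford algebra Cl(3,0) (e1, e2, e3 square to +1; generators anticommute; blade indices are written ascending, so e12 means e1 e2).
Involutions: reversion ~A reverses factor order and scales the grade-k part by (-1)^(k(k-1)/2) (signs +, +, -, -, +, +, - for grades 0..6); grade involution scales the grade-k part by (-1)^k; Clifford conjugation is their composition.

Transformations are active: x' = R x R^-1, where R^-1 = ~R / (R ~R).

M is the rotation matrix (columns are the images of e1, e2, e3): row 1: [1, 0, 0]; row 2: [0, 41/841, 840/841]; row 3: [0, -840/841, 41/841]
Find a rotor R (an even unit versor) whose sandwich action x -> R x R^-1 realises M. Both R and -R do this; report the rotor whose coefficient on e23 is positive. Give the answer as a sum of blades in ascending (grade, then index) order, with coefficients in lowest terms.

Method: write R = a + b12*e12 + b13*e13 + b23*e23 with a^2 + b12^2 + b13^2 + b23^2 = 1 (so R^-1 = ~R). Expanding the columns R e_j ~R gives tr M = 4a^2 - 1 and, from the antisymmetric part, M21 - M12 = -4a*b12, M13 - M31 = 4a*b13, M32 - M23 = -4a*b23.
Here tr M = 923/841, so a^2 = (1 + tr M)/4 = 441/841 and a = ±21/29. Taking a = 21/29: M21 - M12 = 0, M13 - M31 = 0, M32 - M23 = -1680/841, giving b12 = 0, b13 = 0, b23 = 20/29, i.e. R = 21/29 + 20/29*e23.
Its e23 coefficient is already positive.
Answer: 21/29 + 20/29*e23. Note: both R and -R realise this M (trace 923/841); the covering map identifies them, and the e23-coefficient sign is the tie-breaker.


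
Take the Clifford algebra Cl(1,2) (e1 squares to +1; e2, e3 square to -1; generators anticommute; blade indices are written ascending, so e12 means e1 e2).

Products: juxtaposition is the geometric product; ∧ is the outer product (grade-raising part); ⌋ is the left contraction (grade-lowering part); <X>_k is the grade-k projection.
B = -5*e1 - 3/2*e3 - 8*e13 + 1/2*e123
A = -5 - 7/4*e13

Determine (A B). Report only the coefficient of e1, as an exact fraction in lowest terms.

step 1: 14 + 179/8*e1 + 7/8*e2 - 5/4*e3 + 40*e13 - 5/2*e123
Answer: 179/8
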